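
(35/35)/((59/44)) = 44/59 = 0.75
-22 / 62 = -0.35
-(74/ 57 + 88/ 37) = -7754/ 2109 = -3.68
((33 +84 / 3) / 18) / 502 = 0.01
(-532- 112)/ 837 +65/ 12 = 15559/ 3348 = 4.65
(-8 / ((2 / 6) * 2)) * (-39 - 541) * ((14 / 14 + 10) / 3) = 25520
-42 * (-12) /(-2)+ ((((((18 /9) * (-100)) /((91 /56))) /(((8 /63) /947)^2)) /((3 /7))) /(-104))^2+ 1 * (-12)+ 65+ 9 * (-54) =43111754922559826761385 /1827904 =23585349625888354.51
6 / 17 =0.35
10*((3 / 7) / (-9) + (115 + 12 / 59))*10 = 14267800 / 1239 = 11515.58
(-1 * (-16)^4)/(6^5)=-2048/243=-8.43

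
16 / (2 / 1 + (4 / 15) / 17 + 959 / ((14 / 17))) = 8160 / 594923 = 0.01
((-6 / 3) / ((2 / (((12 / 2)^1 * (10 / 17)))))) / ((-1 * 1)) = 3.53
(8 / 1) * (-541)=-4328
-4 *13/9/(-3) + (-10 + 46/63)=-1388/189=-7.34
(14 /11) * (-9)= -126 /11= -11.45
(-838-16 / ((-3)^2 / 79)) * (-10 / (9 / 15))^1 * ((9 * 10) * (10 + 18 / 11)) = 563584000 / 33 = 17078303.03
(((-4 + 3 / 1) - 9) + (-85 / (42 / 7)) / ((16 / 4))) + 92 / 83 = -24767 / 1992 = -12.43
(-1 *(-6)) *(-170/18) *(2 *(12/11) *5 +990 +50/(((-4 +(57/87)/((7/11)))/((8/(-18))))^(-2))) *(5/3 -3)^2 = -1329295642100/4079691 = -325832.43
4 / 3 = 1.33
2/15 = 0.13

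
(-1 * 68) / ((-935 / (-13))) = -52 / 55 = -0.95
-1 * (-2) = 2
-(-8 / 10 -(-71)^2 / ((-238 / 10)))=-125549 / 595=-211.01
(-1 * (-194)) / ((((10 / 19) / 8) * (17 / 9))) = 132696 / 85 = 1561.13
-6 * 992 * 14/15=-27776/5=-5555.20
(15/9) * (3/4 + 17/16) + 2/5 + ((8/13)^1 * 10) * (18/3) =125873/3120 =40.34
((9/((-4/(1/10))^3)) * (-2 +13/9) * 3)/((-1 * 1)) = -3/12800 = -0.00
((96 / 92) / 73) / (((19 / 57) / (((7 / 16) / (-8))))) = -63 / 26864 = -0.00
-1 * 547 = -547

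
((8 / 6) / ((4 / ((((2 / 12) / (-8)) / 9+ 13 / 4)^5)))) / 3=5436111489767243 / 135413275557888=40.14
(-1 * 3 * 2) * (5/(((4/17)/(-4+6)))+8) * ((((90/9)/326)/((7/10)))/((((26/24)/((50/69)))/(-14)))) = 6060000/48737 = 124.34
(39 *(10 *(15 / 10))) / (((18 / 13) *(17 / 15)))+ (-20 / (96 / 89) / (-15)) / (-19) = 8668187 / 23256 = 372.73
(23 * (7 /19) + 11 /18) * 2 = 3107 /171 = 18.17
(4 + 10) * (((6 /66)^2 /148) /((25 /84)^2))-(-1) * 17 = 47592821 /2798125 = 17.01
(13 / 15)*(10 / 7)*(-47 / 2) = -611 / 21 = -29.10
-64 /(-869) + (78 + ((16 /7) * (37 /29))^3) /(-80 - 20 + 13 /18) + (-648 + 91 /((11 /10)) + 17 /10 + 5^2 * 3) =-63593951469855273 /129906966845810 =-489.53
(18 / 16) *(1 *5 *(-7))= -315 / 8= -39.38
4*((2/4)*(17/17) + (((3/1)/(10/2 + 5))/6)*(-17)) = -7/5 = -1.40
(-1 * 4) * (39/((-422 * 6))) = 13/211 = 0.06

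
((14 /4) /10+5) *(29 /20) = 3103 /400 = 7.76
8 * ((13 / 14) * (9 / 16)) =117 / 28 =4.18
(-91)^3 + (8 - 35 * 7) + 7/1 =-753801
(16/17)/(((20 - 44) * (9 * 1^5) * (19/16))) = -32/8721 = -0.00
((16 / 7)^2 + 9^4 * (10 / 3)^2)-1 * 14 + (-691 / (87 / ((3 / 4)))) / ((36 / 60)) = 1242771865 / 17052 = 72881.30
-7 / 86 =-0.08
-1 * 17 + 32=15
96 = 96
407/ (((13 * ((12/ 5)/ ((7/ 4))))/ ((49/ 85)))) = 139601/ 10608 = 13.16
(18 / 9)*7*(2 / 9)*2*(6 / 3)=112 / 9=12.44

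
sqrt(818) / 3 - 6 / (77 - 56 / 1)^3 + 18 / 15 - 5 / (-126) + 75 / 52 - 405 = -322909001 / 802620 + sqrt(818) / 3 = -392.79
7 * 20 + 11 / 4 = 571 / 4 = 142.75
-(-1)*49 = 49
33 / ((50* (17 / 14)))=231 / 425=0.54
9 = 9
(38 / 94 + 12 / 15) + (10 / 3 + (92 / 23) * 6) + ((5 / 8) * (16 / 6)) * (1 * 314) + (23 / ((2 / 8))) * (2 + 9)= 1563.87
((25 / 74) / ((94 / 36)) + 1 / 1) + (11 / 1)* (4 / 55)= 16776 / 8695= 1.93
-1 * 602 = -602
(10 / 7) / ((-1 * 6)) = -5 / 21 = -0.24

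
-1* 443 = -443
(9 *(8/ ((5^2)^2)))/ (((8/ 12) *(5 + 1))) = 0.03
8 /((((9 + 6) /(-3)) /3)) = -24 /5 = -4.80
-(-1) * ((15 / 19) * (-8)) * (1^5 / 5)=-24 / 19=-1.26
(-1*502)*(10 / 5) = -1004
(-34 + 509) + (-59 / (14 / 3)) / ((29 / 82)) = 89168 / 203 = 439.25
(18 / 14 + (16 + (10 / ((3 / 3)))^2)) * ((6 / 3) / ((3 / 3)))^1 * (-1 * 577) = -947434 / 7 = -135347.71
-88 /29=-3.03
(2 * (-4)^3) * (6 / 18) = -128 / 3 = -42.67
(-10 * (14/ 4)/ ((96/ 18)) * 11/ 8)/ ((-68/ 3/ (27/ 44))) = 8505/ 34816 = 0.24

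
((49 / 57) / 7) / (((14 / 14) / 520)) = 3640 / 57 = 63.86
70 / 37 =1.89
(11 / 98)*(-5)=-55 / 98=-0.56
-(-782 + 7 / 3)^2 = -5470921 / 9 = -607880.11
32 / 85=0.38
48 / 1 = 48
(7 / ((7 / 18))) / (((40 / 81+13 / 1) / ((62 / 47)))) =1.76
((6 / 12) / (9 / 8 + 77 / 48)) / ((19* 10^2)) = 6 / 62225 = 0.00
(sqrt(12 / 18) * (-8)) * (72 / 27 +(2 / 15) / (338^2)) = -3046508 * sqrt(6) / 428415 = -17.42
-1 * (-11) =11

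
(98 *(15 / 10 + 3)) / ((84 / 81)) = 1701 / 4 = 425.25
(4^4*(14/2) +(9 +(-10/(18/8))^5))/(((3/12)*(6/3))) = 7894498/59049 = 133.69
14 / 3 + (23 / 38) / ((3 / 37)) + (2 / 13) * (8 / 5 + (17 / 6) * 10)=124019 / 7410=16.74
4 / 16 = 1 / 4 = 0.25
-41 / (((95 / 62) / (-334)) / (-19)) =-849028 / 5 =-169805.60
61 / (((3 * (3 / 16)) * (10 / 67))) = 32696 / 45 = 726.58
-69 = -69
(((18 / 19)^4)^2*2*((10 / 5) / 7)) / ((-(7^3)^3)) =-0.00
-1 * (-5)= 5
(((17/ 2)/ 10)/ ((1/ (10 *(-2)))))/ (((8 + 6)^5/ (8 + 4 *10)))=-51/ 33614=-0.00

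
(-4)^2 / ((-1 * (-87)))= 16 / 87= 0.18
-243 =-243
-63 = -63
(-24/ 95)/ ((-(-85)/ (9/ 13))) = -216/ 104975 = -0.00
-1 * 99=-99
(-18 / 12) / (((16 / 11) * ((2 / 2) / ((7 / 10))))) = -231 / 320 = -0.72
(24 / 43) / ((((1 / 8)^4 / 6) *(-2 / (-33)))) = 9732096 / 43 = 226327.81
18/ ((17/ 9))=162/ 17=9.53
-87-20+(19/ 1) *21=292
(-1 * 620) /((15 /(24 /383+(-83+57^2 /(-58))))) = 191377694 /33321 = 5743.46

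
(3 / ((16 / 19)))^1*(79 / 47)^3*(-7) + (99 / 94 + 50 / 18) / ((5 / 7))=-8451590581 / 74752560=-113.06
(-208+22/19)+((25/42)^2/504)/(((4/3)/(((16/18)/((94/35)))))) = -70378883665/340254432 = -206.84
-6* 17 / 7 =-102 / 7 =-14.57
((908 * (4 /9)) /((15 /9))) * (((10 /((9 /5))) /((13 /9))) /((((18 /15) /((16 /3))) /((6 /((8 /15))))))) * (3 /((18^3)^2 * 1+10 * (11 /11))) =908000 /221079521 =0.00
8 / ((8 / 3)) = 3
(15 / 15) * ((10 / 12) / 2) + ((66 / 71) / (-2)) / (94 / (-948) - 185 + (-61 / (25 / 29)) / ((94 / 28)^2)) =1788782118755 / 4268198796852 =0.42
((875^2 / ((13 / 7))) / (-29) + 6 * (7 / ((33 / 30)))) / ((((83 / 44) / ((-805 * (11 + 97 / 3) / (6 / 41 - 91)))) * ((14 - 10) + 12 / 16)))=-607521.01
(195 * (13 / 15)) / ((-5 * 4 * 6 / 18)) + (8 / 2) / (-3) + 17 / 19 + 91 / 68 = -118462 / 4845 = -24.45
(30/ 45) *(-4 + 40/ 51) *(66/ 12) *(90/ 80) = -451/ 34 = -13.26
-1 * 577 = -577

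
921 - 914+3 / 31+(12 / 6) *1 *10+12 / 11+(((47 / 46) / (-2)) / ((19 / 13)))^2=29496806909 / 1041926864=28.31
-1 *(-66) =66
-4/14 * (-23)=46/7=6.57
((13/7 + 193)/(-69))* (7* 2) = -2728/69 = -39.54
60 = 60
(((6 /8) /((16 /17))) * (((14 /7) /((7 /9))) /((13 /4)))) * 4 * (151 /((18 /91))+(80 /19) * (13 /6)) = 1036473 /532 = 1948.26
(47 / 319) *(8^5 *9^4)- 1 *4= 10104568580 / 319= 31675763.57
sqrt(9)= 3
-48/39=-16/13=-1.23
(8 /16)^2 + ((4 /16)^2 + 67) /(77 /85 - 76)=-65673 /102128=-0.64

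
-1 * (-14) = 14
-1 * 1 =-1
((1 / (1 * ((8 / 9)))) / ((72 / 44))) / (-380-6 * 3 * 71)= -11 / 26528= -0.00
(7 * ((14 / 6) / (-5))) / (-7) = 7 / 15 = 0.47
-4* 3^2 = -36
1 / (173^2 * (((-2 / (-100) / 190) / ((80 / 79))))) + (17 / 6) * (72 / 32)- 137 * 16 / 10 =-20097660583 / 94575640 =-212.50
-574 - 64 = -638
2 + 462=464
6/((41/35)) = 210/41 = 5.12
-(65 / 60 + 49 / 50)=-619 / 300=-2.06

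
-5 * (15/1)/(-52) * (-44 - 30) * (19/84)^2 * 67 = -22372975/61152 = -365.86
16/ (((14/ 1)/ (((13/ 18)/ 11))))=52/ 693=0.08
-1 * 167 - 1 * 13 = -180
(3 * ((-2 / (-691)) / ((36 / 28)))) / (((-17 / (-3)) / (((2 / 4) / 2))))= 7 / 23494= 0.00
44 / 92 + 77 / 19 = 1980 / 437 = 4.53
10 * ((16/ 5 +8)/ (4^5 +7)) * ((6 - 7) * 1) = -112/ 1031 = -0.11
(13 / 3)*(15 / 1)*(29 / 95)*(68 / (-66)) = -12818 / 627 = -20.44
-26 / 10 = -13 / 5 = -2.60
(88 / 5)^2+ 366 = 16894 / 25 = 675.76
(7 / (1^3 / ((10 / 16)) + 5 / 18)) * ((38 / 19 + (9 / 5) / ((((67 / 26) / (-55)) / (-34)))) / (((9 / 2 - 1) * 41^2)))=0.83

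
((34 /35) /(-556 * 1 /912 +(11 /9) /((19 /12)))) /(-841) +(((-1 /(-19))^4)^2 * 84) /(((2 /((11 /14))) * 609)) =-0.01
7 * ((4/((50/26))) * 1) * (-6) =-2184/25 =-87.36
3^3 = 27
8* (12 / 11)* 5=480 / 11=43.64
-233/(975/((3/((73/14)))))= -0.14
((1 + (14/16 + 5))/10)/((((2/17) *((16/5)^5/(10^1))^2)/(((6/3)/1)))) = 45654296875/4398046511104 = 0.01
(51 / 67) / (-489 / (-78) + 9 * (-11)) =-1326 / 161537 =-0.01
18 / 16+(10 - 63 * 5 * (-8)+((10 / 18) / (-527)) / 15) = 288123013 / 113832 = 2531.12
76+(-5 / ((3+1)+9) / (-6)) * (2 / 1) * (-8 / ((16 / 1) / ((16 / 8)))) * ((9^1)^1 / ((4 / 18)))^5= -5811275719 / 416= -13969412.79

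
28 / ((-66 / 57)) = -266 / 11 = -24.18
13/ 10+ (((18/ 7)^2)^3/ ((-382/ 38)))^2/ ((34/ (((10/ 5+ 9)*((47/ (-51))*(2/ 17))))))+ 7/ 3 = -1888669290172080471043/ 74423695921181182590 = -25.38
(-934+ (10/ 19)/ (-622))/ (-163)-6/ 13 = 65968141/ 12521171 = 5.27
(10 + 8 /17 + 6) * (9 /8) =315 /17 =18.53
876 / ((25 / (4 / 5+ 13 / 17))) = 116508 / 2125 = 54.83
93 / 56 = 1.66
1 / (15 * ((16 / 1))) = 1 / 240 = 0.00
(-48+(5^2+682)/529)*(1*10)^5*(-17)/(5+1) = 20982250000/1587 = 13221329.55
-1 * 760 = -760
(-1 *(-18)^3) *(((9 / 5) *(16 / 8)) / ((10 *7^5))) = 52488 / 420175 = 0.12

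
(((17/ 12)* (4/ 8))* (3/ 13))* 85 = 1445/ 104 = 13.89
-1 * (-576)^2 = -331776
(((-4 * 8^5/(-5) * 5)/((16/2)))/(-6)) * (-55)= 450560/3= 150186.67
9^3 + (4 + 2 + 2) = 737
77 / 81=0.95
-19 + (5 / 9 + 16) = -22 / 9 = -2.44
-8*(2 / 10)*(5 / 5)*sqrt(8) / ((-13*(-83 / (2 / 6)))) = -16*sqrt(2) / 16185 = -0.00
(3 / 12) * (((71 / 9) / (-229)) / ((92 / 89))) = -6319 / 758448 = -0.01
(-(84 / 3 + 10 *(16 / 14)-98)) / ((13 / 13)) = 410 / 7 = 58.57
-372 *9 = -3348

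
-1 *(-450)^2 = -202500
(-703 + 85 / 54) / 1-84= -42413 / 54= -785.43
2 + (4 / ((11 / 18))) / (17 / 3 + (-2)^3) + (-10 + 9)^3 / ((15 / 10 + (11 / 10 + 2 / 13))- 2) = -1149 / 539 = -2.13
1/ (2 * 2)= 1/ 4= 0.25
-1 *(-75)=75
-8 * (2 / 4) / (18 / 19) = -38 / 9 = -4.22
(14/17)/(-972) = -7/8262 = -0.00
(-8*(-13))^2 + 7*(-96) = 10144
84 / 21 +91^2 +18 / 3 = 8291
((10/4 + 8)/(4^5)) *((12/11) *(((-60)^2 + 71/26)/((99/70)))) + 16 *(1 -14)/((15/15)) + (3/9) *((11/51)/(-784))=-1083832944757/6037903872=-179.50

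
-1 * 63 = -63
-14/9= -1.56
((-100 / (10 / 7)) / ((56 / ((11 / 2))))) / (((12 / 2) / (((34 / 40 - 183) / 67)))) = 40073 / 12864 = 3.12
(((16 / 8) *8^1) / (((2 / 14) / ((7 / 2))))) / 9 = 392 / 9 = 43.56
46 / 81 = 0.57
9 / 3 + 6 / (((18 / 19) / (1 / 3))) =46 / 9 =5.11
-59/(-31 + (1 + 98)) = -59/68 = -0.87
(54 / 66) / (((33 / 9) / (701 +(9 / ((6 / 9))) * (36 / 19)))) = 33885 / 209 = 162.13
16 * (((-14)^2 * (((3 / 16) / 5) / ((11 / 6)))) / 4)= 882 / 55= 16.04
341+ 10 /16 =2733 /8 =341.62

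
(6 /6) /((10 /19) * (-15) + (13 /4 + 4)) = -76 /49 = -1.55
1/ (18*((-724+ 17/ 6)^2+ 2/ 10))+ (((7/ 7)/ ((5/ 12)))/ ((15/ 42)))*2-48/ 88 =331957661576/ 25744037275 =12.89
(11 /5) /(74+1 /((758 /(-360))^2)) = 1580051 /53309170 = 0.03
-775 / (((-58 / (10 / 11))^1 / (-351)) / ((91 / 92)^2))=-11263195125 / 2700016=-4171.53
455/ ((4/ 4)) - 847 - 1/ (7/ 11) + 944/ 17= -338.04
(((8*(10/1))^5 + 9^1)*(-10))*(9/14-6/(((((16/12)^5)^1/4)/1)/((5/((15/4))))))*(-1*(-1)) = 3644269724295/16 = 227766857768.44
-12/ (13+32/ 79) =-316/ 353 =-0.90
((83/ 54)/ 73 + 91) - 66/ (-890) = 159798311/ 1754190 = 91.10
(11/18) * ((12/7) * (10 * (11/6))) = 1210/63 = 19.21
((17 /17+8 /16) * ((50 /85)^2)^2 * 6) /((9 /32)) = 320000 /83521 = 3.83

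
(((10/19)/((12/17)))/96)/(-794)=-85/8689536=-0.00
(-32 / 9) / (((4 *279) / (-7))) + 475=475.02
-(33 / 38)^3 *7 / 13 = -251559 / 713336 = -0.35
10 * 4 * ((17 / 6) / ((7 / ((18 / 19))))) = 2040 / 133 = 15.34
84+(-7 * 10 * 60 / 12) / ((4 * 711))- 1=117851 / 1422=82.88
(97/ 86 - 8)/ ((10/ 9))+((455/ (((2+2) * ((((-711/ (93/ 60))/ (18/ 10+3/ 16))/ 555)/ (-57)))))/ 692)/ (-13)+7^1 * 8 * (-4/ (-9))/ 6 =-3.77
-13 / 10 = -1.30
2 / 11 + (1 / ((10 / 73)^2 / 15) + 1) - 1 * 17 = 172377 / 220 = 783.53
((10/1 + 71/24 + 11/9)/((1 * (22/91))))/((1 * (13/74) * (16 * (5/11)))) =264439/5760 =45.91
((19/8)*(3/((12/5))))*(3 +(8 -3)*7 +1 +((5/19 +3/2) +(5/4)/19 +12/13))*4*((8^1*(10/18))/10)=206255/936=220.36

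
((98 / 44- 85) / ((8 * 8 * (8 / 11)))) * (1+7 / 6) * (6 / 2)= -23673 / 2048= -11.56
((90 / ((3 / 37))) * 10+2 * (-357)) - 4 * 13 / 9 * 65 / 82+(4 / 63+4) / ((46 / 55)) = 617038424 / 59409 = 10386.28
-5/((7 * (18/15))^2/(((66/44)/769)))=-0.00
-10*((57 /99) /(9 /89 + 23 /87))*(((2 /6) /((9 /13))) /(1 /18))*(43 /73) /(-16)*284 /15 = 1946308871 /20452410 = 95.16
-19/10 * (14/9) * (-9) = 133/5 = 26.60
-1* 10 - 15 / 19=-205 / 19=-10.79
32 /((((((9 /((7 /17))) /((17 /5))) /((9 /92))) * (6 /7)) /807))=52724 /115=458.47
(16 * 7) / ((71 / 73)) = 8176 / 71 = 115.15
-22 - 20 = -42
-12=-12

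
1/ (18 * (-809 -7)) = -0.00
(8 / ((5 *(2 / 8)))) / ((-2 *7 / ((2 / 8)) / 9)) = -36 / 35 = -1.03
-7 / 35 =-1 / 5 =-0.20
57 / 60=19 / 20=0.95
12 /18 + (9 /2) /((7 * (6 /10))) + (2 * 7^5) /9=470815 /126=3736.63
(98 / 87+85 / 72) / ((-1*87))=-4817 / 181656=-0.03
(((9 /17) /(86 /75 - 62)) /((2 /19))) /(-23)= 12825 /3569048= 0.00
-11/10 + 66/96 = -0.41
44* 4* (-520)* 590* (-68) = 3671782400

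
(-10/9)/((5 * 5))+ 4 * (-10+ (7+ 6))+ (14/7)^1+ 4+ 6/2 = 943/45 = 20.96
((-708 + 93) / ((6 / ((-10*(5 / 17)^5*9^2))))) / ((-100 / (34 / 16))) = -10378125 / 2672672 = -3.88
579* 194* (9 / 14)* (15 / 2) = 7582005 / 14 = 541571.79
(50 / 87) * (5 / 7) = 250 / 609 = 0.41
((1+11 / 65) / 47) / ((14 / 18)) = 684 / 21385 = 0.03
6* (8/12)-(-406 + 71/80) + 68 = 38169/80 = 477.11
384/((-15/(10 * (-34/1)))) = 8704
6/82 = 0.07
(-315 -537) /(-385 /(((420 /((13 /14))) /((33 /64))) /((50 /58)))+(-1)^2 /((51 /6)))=501803008 /153551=3267.99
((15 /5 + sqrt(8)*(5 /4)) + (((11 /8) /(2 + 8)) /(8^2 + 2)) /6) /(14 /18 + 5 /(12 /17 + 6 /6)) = 250589 /309760 + 1305*sqrt(2) /1936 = 1.76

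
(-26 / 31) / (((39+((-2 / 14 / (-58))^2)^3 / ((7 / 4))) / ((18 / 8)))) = -458511376982539608 / 9475901790972485263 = -0.05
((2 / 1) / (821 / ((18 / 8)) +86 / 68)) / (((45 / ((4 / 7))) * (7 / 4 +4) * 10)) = 544 / 450973075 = 0.00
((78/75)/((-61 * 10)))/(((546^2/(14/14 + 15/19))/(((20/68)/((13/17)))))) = -0.00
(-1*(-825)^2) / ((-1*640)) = 136125 / 128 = 1063.48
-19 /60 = -0.32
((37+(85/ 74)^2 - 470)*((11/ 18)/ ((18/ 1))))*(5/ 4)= -43337855/ 2365632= -18.32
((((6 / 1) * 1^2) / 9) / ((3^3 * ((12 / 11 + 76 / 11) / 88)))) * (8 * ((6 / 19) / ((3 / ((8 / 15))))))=2816 / 23085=0.12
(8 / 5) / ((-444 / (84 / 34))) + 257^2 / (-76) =-207726233 / 239020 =-869.07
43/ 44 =0.98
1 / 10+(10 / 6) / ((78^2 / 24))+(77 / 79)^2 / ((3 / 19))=581257231 / 94925610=6.12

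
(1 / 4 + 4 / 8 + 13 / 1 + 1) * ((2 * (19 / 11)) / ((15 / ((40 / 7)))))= 4484 / 231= 19.41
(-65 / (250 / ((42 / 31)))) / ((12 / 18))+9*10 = 138681 / 1550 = 89.47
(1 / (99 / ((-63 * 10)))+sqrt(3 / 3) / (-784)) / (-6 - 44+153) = -54891 / 888272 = -0.06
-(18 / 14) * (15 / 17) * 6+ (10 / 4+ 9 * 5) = 40.69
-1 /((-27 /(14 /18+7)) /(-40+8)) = -2240 /243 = -9.22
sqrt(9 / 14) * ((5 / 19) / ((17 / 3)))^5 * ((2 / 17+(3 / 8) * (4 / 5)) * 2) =32349375 * sqrt(14) / 836738146486634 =0.00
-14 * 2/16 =-7/4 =-1.75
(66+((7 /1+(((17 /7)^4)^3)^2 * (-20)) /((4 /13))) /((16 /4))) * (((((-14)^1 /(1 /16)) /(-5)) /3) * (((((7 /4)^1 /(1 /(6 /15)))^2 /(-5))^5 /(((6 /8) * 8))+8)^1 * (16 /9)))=-6115030882413.48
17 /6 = 2.83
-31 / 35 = -0.89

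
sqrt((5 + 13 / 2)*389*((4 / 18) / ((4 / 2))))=sqrt(17894) / 6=22.29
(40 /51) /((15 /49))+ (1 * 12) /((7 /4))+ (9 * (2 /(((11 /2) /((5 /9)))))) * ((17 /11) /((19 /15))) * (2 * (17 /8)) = 46406237 /2462229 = 18.85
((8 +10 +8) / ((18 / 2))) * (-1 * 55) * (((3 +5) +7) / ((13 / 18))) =-3300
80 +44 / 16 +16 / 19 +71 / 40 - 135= -37721 / 760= -49.63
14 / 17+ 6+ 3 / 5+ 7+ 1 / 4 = 4989 / 340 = 14.67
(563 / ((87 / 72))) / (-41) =-13512 / 1189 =-11.36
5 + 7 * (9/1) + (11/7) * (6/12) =963/14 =68.79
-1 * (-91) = 91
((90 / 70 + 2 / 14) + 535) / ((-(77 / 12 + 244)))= -2.14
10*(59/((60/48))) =472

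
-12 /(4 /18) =-54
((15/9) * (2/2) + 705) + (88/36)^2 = 57724/81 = 712.64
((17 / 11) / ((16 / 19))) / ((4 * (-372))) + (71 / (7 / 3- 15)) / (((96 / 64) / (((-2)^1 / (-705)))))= -13838227 / 1169329920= -0.01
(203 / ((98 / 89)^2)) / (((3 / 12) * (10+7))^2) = 918836 / 99127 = 9.27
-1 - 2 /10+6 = 24 /5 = 4.80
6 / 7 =0.86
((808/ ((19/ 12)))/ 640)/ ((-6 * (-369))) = 101/ 280440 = 0.00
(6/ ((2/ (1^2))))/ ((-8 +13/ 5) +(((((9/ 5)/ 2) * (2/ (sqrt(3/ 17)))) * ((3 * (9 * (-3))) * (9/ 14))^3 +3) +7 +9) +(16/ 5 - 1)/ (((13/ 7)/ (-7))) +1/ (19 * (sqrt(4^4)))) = -11674360596091021920 * sqrt(51)/ 16812478937180639434053179 - 731910852800400/ 16812478937180639434053179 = -0.00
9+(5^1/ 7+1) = 75/ 7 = 10.71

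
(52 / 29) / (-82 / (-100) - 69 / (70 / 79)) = -2275 / 97759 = -0.02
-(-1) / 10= 1 / 10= 0.10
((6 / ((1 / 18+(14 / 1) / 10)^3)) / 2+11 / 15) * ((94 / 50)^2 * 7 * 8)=7117186059704 / 21075853125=337.69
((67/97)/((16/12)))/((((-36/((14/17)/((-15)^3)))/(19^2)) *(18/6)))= 169309/400707000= 0.00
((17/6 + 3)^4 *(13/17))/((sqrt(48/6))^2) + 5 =20389405/176256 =115.68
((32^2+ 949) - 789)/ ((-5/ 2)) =-2368/ 5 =-473.60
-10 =-10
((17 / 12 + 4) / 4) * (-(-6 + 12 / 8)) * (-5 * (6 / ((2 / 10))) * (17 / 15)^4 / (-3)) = 1085773 / 2160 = 502.67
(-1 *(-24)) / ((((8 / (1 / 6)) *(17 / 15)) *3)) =5 / 34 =0.15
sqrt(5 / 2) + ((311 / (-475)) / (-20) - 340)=-3229689 / 9500 + sqrt(10) / 2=-338.39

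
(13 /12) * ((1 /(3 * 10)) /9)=13 /3240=0.00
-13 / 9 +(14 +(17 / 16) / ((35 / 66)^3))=15188111 / 771750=19.68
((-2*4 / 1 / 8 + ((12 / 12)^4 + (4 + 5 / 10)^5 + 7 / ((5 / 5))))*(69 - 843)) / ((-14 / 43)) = 986361993 / 224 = 4403401.75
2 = 2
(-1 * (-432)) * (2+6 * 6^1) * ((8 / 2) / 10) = 32832 / 5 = 6566.40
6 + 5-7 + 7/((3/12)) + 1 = 33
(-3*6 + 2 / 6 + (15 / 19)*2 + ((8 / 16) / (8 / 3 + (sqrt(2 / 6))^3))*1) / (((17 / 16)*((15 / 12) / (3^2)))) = -6646848 / 61693 - 864*sqrt(3) / 16235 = -107.83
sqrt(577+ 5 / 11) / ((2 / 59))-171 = -171+ 118 * sqrt(4367) / 11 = 537.89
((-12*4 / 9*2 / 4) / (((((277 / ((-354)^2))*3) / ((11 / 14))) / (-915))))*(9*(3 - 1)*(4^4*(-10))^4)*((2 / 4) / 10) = 21669064178254479360000 / 1939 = 11175381216222011015.99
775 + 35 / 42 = 4655 / 6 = 775.83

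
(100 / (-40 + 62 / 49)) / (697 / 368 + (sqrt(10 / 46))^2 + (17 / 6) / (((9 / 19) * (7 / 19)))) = -170402400 / 1210981889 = -0.14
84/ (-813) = -28/ 271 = -0.10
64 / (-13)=-64 / 13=-4.92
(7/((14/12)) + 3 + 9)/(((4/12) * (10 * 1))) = 27/5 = 5.40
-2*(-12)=24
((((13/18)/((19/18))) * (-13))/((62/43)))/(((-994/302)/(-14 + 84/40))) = -18654389/836380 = -22.30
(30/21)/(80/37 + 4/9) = 0.55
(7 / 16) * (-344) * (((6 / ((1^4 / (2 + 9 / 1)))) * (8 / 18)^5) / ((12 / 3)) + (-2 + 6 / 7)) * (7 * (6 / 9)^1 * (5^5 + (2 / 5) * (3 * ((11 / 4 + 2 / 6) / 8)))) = 222095615287 / 118098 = 1880604.37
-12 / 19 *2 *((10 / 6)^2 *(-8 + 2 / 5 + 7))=40 / 19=2.11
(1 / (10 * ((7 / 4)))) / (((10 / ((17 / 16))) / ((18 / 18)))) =17 / 2800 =0.01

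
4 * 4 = 16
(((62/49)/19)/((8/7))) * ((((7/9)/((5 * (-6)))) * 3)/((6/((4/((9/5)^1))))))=-31/18468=-0.00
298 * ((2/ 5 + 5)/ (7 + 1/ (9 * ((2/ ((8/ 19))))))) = 1375866/ 6005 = 229.12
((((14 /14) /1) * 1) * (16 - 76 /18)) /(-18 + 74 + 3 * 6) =53 /333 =0.16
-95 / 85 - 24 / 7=-541 / 119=-4.55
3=3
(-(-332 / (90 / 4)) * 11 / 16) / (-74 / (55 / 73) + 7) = -10043 / 90306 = -0.11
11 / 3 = 3.67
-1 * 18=-18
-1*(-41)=41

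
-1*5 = -5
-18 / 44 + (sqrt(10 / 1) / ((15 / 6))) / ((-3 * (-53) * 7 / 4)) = -9 / 22 + 8 * sqrt(10) / 5565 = -0.40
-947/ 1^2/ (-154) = 947/ 154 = 6.15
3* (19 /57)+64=65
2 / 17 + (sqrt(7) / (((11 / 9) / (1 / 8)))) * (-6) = 2 / 17 - 27 * sqrt(7) / 44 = -1.51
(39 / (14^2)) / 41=39 / 8036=0.00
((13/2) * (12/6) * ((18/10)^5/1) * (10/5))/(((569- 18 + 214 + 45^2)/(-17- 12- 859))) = -75740184/484375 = -156.37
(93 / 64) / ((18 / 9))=93 / 128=0.73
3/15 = 1/5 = 0.20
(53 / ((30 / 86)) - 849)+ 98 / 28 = -20807 / 30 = -693.57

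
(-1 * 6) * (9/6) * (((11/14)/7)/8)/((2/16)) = -99/98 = -1.01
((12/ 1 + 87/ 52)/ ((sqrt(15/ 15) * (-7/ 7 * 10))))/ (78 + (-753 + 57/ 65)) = 237/ 116848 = 0.00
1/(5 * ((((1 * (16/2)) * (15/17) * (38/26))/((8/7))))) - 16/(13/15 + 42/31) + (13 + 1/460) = 5519169091/947984100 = 5.82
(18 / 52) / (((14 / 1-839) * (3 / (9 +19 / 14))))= -29 / 20020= -0.00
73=73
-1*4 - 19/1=-23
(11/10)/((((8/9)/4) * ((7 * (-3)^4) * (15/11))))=121/18900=0.01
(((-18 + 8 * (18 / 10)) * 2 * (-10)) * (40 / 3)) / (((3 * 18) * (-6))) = -80 / 27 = -2.96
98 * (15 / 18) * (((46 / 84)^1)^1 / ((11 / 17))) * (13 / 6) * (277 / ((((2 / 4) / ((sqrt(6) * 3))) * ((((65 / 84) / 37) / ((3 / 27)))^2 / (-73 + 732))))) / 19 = 596843488.04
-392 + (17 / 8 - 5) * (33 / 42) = -44157 / 112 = -394.26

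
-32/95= -0.34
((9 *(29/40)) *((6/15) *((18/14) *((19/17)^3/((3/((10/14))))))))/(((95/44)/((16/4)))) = 12437172/6018425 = 2.07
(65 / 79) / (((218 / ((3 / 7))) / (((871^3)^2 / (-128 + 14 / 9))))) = -766277459728739105355 / 137190452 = -5585501385539.13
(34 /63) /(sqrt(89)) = 34 * sqrt(89) /5607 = 0.06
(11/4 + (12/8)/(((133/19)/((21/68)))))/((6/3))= 383/272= 1.41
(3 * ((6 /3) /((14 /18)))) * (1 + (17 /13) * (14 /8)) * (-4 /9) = -1026 /91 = -11.27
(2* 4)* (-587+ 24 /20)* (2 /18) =-23432 /45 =-520.71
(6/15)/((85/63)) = 0.30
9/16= 0.56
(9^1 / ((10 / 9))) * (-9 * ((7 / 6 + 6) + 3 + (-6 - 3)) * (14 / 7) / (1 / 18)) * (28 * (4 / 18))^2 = -592704 / 5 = -118540.80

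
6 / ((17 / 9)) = 3.18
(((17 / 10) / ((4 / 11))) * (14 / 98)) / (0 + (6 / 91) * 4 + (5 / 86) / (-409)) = 42753997 / 16874420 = 2.53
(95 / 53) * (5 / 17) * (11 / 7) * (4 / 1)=20900 / 6307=3.31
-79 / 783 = -0.10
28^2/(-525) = -112/75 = -1.49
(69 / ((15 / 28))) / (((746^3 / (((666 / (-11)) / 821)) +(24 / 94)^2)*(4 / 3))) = -50756193 / 2957944419377300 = -0.00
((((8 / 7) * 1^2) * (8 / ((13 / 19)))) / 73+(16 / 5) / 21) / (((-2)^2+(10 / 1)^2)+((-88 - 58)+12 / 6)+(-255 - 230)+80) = -33424 / 44342025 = -0.00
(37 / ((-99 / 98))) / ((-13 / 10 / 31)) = 1124060 / 1287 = 873.40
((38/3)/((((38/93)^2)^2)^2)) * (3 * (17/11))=95128907643056817/1258571408512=75584.83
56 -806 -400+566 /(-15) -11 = -17981 /15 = -1198.73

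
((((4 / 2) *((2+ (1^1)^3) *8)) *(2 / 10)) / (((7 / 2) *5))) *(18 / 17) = 1728 / 2975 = 0.58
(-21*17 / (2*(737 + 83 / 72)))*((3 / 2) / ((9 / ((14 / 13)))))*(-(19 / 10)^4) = 977016537 / 1727277500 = 0.57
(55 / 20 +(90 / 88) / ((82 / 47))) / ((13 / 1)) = 12037 / 46904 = 0.26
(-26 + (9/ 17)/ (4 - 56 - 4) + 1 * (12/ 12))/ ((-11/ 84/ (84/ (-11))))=-2999934/ 2057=-1458.40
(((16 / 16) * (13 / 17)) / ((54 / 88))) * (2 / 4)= 286 / 459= 0.62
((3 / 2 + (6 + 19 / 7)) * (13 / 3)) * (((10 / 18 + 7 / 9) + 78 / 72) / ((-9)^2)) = 53911 / 40824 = 1.32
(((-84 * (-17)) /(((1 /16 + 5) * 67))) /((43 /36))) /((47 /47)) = 30464 /8643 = 3.52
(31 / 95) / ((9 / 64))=1984 / 855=2.32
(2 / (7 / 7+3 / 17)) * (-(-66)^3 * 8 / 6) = 3258288 / 5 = 651657.60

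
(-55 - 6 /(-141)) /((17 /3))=-7749 /799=-9.70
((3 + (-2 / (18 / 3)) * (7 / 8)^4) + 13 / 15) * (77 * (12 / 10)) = 17368351 / 51200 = 339.23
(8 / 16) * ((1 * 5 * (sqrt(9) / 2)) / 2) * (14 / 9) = 35 / 12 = 2.92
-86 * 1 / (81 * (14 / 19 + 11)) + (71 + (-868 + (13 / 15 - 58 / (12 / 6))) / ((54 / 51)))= -70033738 / 90315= -775.44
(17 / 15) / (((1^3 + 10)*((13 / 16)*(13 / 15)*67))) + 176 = 21921600 / 124553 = 176.00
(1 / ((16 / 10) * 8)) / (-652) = -5 / 41728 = -0.00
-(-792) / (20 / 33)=6534 / 5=1306.80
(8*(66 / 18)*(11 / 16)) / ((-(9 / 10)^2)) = -6050 / 243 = -24.90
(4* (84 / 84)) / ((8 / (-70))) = -35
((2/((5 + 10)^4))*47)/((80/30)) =47/67500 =0.00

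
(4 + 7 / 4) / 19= 23 / 76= 0.30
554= 554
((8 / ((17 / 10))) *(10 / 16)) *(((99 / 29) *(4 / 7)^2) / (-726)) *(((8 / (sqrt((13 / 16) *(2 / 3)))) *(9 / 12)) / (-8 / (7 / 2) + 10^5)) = -100 *sqrt(78) / 2398869473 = -0.00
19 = 19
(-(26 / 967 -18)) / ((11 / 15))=23700 / 967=24.51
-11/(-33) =1/3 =0.33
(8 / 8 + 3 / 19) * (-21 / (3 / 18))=-2772 / 19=-145.89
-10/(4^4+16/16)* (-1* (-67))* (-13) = 8710/257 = 33.89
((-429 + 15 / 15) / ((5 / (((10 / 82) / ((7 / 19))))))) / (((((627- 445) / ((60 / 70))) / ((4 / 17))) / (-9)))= 878256 / 3107923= 0.28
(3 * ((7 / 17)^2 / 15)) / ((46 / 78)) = 1911 / 33235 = 0.06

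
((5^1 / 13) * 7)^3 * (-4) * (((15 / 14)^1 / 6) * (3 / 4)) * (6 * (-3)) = 826875 / 4394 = 188.18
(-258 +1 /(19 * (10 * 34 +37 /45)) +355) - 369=-79261571 /291403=-272.00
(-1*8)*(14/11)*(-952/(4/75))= 1999200/11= 181745.45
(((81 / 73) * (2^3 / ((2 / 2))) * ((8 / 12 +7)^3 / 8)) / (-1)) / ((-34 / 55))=2007555 / 2482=808.85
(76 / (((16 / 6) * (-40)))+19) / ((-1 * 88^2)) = -0.00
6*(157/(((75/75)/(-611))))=-575562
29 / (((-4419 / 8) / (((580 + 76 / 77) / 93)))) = -3459584 / 10548153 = -0.33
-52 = -52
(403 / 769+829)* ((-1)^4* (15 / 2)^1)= 4784280 / 769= 6221.43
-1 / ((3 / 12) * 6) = -2 / 3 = -0.67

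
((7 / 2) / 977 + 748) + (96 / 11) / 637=10241611777 / 13691678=748.02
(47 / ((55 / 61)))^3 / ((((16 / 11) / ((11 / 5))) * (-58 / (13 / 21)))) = -306356028719 / 133980000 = -2286.58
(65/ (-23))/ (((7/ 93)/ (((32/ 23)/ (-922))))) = 96720/ 1707083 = 0.06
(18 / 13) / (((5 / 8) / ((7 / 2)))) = 7.75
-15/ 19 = -0.79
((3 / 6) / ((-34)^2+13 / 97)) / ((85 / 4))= 194 / 9532325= 0.00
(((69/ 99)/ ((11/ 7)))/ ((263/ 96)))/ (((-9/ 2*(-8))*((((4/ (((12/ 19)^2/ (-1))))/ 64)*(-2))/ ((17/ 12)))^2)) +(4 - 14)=-41090886262/ 4147205183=-9.91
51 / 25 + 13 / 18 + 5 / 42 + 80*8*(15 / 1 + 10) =25204538 / 1575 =16002.88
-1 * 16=-16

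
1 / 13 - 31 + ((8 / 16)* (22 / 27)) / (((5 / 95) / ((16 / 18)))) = -75950 / 3159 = -24.04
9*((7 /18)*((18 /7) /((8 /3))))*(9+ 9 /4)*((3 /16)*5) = 18225 /512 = 35.60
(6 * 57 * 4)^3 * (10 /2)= 12800540160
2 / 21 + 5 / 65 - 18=-4867 / 273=-17.83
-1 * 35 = -35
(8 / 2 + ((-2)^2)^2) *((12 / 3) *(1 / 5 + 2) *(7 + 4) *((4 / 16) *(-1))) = -484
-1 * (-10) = 10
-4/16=-1/4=-0.25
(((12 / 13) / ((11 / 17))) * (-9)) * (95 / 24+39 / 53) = -913563 / 15158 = -60.27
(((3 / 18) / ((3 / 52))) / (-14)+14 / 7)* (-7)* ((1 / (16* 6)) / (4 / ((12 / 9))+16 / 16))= -113 / 3456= -0.03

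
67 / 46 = 1.46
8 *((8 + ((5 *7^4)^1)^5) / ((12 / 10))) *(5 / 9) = 24935083218003750313300 / 27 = 923521600666805567159.26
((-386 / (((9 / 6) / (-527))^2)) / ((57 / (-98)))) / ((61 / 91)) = 3824159470768 / 31293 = 122204949.05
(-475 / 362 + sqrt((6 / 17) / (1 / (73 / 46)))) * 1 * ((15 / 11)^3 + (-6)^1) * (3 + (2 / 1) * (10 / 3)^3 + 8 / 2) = 145284925 / 394218 - 305863 * sqrt(85629) / 425799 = 158.34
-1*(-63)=63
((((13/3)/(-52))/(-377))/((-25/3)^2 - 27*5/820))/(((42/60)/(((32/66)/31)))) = 6560/92020972043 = 0.00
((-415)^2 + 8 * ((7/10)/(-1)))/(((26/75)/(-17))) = -219579735/26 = -8445374.42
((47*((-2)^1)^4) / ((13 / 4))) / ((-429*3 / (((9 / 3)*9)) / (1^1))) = -9024 / 1859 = -4.85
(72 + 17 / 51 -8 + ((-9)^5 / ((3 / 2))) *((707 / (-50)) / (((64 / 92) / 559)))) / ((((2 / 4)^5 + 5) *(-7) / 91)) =-13955487604526 / 12075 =-1155733963.11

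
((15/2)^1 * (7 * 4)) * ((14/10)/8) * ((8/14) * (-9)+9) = 567/4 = 141.75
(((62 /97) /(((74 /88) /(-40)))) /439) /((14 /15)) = -818400 /11028997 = -0.07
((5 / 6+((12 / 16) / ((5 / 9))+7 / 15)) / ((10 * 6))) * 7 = 371 / 1200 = 0.31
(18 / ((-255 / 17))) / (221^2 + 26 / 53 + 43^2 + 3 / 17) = -1802 / 76120485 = -0.00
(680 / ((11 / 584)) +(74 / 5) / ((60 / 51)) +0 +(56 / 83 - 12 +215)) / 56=1657920027 / 2556400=648.54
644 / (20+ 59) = 644 / 79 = 8.15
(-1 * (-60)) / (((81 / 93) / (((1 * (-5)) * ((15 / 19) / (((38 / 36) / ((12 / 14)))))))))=-558000 / 2527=-220.82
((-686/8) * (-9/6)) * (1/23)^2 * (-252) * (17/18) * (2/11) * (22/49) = -2499/529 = -4.72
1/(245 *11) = 1/2695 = 0.00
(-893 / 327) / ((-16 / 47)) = 41971 / 5232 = 8.02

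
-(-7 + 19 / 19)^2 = -36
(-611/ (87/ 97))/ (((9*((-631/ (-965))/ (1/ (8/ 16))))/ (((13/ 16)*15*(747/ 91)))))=-23734951825/ 1024744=-23161.84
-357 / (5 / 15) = -1071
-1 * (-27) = 27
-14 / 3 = -4.67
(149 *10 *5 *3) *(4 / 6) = 14900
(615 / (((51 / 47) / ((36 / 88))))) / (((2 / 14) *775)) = 2.09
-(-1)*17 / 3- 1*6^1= -1 / 3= -0.33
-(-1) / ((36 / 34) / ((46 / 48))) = 391 / 432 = 0.91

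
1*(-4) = -4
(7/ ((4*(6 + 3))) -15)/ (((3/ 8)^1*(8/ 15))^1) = -74.03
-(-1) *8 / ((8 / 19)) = 19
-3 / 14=-0.21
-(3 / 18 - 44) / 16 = 263 / 96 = 2.74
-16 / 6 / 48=-1 / 18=-0.06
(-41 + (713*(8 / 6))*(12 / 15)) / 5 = 10793 / 75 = 143.91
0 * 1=0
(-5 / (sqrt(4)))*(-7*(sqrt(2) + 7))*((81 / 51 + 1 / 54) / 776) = 51625*sqrt(2) / 1424736 + 361375 / 1424736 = 0.30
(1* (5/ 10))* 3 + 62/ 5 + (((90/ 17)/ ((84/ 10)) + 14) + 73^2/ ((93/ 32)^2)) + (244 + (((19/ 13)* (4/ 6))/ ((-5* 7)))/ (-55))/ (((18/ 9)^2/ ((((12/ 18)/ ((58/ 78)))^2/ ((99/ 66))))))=692.15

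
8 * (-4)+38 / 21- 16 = -970 / 21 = -46.19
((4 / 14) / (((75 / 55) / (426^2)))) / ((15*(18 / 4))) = 887216 / 1575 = 563.31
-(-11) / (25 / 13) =143 / 25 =5.72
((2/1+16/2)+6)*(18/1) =288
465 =465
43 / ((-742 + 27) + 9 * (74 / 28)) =-602 / 9677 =-0.06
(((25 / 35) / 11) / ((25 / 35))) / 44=1 / 484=0.00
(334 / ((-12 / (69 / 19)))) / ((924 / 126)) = -11523 / 836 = -13.78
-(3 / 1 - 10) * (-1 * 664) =-4648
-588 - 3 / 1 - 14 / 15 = -8879 / 15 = -591.93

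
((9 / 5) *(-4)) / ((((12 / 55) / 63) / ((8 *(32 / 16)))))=-33264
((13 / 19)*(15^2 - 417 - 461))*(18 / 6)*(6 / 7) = -152802 / 133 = -1148.89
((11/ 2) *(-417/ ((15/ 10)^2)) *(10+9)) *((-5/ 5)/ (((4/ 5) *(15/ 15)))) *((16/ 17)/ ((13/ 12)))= 4648160/ 221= 21032.40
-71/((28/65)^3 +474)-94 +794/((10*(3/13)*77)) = -13485772857743/150374303310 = -89.68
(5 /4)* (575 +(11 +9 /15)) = 2933 /4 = 733.25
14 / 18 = 7 / 9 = 0.78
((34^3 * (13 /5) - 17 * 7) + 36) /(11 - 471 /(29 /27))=-14805573 /61990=-238.84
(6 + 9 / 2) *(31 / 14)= 93 / 4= 23.25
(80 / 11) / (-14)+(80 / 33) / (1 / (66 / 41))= 3.38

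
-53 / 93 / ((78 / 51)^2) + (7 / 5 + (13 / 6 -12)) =-909173 / 104780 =-8.68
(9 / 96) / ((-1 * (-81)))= 0.00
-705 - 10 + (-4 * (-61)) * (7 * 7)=11241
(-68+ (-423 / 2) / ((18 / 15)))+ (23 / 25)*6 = -23873 / 100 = -238.73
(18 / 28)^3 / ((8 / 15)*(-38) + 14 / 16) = -10935 / 798161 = -0.01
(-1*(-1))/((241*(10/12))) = 6/1205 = 0.00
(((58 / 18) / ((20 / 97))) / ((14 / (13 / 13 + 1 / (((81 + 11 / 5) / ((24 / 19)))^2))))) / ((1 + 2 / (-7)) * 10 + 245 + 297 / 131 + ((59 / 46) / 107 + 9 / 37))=0.00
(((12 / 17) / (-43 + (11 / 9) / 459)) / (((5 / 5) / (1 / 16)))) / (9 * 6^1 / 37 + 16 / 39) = -1051947 / 1916896624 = -0.00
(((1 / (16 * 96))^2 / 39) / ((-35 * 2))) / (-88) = 1 / 566797271040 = 0.00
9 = 9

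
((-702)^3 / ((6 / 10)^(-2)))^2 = 9694104380816491584 / 625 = 15510567009306386.53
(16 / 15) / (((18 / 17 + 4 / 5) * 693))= 136 / 164241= 0.00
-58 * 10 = -580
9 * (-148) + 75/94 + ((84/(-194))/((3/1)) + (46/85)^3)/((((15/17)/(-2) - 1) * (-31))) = -666053503594079/500339992250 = -1331.20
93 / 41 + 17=790 / 41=19.27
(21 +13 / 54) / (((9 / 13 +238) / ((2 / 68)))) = 14911 / 5697108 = 0.00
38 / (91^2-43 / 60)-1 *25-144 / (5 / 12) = -920590501 / 2484085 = -370.60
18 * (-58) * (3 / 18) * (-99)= 17226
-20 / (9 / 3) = -20 / 3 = -6.67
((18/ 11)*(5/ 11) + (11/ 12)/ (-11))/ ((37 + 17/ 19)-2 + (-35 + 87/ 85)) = 1548785/ 4498296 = 0.34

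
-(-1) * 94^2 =8836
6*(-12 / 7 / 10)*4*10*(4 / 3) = -384 / 7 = -54.86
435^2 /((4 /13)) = 2459925 /4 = 614981.25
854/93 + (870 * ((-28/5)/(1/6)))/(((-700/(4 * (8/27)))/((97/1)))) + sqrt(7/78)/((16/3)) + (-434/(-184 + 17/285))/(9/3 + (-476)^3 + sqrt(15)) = -8835 * sqrt(15)/43554750181498462973 + sqrt(546)/416 + 162362439521347513688761369/33754931390661308804075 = 4810.09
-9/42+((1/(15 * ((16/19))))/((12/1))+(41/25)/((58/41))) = 2781781/2923200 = 0.95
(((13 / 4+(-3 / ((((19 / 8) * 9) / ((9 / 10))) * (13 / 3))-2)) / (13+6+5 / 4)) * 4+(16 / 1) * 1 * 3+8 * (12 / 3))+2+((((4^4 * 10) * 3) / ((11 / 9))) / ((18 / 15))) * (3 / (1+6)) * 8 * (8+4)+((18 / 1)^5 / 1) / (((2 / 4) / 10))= 292755413801738 / 7702695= 38006881.20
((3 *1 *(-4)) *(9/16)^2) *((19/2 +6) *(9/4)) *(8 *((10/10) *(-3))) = 203391/64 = 3177.98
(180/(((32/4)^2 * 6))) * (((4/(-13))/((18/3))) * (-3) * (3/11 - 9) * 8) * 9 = -6480/143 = -45.31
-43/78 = -0.55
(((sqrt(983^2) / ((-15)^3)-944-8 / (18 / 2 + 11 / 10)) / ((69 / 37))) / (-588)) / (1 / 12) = 11919745471 / 1152498375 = 10.34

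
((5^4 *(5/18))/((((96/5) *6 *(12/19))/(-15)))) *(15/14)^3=-185546875/4214784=-44.02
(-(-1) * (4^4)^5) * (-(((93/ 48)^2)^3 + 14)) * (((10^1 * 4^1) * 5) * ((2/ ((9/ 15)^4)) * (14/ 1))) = -85816038031360000000/ 27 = -3178371778939259259.26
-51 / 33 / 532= -0.00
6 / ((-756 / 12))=-2 / 21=-0.10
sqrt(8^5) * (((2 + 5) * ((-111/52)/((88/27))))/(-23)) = 83916 * sqrt(2)/3289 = 36.08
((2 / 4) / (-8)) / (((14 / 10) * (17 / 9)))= -45 / 1904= -0.02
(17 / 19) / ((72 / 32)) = 0.40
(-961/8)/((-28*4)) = 961/896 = 1.07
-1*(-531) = 531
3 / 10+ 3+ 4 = 73 / 10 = 7.30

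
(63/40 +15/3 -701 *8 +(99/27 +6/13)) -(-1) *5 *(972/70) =-60364321/10920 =-5527.87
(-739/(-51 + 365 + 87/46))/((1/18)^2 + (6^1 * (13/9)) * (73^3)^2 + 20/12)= -11014056/6174897699320790143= -0.00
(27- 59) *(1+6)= -224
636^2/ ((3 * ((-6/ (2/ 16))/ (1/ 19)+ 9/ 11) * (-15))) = 494384/ 50115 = 9.86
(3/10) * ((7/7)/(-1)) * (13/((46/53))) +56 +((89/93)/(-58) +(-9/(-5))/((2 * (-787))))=50272090079/976367940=51.49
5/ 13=0.38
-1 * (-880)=880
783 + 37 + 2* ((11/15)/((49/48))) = 201252/245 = 821.44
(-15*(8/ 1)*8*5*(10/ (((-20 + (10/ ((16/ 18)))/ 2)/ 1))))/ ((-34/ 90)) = -3456000/ 391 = -8838.87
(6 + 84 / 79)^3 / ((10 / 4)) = 347482224 / 2465195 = 140.96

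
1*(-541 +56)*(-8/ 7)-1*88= 3264/ 7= 466.29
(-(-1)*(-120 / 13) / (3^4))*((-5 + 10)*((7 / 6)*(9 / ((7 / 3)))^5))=-567.54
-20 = -20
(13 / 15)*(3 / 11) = 13 / 55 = 0.24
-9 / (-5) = 9 / 5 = 1.80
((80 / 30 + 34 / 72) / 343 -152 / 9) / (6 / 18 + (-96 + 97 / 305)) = 21190485 / 119698768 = 0.18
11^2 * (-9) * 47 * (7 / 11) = -32571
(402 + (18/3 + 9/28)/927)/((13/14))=267551/618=432.93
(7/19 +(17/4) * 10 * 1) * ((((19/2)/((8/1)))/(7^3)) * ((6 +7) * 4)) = 21177/2744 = 7.72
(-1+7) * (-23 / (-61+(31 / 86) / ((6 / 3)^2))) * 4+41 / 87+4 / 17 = 13162619 / 1347369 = 9.77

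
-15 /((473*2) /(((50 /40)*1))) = -75 /3784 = -0.02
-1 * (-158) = 158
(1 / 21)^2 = 1 / 441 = 0.00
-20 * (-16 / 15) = 64 / 3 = 21.33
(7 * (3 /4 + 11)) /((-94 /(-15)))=105 /8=13.12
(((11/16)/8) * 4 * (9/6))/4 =33/256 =0.13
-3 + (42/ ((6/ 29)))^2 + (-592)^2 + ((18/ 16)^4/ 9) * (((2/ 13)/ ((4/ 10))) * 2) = 391670.14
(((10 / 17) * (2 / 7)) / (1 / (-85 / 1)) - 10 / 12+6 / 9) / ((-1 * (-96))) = -607 / 4032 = -0.15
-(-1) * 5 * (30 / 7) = 150 / 7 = 21.43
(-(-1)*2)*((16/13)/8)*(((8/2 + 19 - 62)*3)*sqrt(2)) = -36*sqrt(2) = -50.91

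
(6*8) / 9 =16 / 3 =5.33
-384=-384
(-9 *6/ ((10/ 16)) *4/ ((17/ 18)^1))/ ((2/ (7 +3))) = -31104/ 17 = -1829.65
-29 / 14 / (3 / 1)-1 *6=-281 / 42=-6.69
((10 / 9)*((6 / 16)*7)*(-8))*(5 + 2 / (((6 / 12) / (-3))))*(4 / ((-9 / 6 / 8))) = -31360 / 9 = -3484.44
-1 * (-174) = 174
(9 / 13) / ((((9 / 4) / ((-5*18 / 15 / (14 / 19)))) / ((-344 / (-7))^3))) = -9281329152 / 31213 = -297354.60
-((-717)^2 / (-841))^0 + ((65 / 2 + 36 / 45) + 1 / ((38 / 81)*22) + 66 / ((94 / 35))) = 11192593 / 196460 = 56.97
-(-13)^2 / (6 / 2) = -169 / 3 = -56.33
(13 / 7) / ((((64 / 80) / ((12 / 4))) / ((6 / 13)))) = 45 / 14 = 3.21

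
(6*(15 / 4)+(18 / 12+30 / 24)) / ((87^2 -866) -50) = 101 / 26612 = 0.00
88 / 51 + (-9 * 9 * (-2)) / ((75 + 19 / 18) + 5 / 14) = 472069 / 122757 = 3.85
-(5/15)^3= -1/27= -0.04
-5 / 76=-0.07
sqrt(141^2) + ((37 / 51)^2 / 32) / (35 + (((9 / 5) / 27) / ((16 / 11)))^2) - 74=39038424723 / 582658969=67.00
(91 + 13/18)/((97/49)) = 80899/1746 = 46.33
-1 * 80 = -80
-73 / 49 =-1.49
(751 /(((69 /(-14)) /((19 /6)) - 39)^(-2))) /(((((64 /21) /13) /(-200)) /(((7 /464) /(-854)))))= 183657406725 /9865408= 18616.30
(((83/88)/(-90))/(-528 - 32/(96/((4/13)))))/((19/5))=1079/206619072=0.00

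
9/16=0.56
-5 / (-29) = 5 / 29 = 0.17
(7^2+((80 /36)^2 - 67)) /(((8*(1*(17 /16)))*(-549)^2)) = -2116 /415029177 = -0.00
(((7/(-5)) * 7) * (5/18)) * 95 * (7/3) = -32585/54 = -603.43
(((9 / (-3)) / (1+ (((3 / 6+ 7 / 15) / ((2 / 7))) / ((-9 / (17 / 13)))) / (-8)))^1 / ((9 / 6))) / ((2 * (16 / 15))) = -52650 / 59611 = -0.88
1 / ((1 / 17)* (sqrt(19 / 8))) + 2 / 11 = 2 / 11 + 34* sqrt(38) / 19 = 11.21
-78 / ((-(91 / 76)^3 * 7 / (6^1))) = 15803136 / 405769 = 38.95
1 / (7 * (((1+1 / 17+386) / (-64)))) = -272 / 11515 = -0.02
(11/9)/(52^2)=11/24336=0.00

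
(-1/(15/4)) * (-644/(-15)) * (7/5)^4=-6184976/140625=-43.98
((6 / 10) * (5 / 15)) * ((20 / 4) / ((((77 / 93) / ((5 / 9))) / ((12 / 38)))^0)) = 1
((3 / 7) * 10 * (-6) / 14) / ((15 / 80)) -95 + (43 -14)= -3714 / 49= -75.80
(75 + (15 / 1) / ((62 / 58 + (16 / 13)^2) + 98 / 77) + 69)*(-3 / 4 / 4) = -27.73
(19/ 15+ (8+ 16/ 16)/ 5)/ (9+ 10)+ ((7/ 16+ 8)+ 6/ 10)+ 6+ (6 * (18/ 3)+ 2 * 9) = 315547/ 4560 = 69.20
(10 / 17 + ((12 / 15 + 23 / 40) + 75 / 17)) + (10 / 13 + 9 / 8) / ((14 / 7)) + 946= 198291 / 208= 953.32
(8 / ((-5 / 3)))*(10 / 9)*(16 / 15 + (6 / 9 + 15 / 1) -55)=9184 / 45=204.09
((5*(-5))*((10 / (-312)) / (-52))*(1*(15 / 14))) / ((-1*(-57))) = -0.00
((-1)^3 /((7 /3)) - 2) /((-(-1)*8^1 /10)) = -3.04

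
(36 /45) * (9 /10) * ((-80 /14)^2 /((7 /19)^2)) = 415872 /2401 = 173.21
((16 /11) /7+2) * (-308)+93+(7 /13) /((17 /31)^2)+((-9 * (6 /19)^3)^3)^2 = -228937521663166819947342641320 /391206455069252534438883637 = -585.21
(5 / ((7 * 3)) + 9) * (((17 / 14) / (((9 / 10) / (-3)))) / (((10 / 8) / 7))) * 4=-52768 / 63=-837.59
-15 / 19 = -0.79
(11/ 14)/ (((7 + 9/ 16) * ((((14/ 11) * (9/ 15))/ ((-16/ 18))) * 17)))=-160/ 22491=-0.01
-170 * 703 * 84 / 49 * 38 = -7785222.86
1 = 1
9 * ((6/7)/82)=0.09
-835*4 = -3340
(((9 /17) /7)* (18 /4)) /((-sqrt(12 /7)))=-27* sqrt(21) /476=-0.26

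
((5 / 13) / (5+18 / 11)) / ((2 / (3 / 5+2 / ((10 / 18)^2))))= 1947 / 9490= 0.21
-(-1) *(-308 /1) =-308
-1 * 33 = -33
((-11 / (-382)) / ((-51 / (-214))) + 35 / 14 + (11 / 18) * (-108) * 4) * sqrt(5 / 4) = -5092189 * sqrt(5) / 38964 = -292.23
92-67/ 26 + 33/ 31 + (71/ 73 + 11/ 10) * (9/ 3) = 14224881/ 147095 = 96.71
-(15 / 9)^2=-25 / 9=-2.78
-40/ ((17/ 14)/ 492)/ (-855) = 18368/ 969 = 18.96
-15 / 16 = -0.94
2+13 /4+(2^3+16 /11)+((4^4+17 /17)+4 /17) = 203411 /748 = 271.94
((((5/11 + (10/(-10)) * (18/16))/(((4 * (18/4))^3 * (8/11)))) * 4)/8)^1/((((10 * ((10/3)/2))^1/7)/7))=-2891/12441600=-0.00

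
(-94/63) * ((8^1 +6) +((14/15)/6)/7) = -59314/2835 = -20.92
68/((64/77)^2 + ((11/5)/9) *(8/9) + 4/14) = 81642330/1433351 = 56.96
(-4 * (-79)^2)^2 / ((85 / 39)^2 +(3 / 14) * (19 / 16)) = 212327174352384 / 1705097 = 124524982.66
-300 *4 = -1200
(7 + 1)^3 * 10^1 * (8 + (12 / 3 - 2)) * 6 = 307200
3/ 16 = 0.19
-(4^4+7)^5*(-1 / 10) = 1258284197543 / 10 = 125828419754.30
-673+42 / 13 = -8707 / 13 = -669.77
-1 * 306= -306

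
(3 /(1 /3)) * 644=5796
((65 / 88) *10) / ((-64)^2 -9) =325 / 179828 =0.00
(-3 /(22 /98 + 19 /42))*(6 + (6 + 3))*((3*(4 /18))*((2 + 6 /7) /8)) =-3150 /199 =-15.83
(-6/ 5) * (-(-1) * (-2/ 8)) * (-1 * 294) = -441/ 5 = -88.20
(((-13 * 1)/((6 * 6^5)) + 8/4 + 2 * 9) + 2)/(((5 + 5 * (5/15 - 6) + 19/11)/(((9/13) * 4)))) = -11290609/4004208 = -2.82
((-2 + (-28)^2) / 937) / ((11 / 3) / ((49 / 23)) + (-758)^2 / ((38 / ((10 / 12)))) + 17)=728042 / 11007980007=0.00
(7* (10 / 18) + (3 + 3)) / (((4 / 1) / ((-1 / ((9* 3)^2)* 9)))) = -89 / 2916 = -0.03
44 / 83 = 0.53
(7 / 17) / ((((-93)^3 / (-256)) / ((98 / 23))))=175616 / 314503587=0.00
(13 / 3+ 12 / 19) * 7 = 1981 / 57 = 34.75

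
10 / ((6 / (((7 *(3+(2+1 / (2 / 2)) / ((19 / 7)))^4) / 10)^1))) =43184232 / 130321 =331.37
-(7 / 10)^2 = -49 / 100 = -0.49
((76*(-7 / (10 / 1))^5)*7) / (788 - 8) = -2235331 / 19500000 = -0.11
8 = 8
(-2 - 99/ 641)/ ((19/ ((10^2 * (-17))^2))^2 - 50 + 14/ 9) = 103808250900000000/ 2334211499597917391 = 0.04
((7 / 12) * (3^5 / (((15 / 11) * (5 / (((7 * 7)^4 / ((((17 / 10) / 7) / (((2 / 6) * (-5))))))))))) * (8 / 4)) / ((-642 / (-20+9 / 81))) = -556193765281 / 10914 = -50961495.81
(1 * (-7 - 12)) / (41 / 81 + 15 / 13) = -1053 / 92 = -11.45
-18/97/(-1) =18/97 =0.19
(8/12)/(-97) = -2/291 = -0.01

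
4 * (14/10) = 28/5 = 5.60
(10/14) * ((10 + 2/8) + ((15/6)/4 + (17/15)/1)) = 1441/168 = 8.58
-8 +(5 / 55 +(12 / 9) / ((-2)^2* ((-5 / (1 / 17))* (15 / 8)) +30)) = -317203 / 40095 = -7.91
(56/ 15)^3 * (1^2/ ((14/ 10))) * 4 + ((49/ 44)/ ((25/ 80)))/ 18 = 1105342/ 7425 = 148.87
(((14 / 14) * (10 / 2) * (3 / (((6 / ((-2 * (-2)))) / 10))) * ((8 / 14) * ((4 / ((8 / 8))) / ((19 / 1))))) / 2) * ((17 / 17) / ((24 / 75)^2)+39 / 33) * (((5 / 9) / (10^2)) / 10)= 367 / 10032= 0.04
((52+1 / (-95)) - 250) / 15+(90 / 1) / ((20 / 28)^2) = 232559 / 1425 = 163.20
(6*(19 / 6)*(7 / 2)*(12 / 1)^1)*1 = 798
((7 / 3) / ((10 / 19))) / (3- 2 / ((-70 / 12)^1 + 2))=3059 / 2430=1.26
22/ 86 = 11/ 43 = 0.26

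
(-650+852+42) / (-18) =-122 / 9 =-13.56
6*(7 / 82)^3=1029 / 275684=0.00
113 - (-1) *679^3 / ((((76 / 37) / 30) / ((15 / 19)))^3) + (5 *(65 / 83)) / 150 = 479899676052.47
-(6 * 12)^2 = -5184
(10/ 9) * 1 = 10/ 9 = 1.11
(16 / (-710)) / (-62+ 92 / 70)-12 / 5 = -2.40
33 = 33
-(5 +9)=-14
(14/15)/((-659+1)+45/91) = -1274/897495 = -0.00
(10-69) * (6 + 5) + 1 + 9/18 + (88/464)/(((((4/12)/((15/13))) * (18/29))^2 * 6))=-5244545/8112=-646.52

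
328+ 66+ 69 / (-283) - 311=23420 / 283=82.76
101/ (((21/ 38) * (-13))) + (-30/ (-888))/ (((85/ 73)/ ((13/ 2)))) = -19053739/ 1373736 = -13.87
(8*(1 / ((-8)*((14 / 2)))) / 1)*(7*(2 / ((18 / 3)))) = -0.33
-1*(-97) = 97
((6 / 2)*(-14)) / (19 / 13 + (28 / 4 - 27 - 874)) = 546 / 11603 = 0.05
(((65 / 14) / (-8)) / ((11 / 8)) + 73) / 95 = 11177 / 14630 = 0.76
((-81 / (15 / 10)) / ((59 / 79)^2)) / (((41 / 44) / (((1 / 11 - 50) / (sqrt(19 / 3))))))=740082744 * sqrt(57) / 2711699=2060.52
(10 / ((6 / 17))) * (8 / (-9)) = -680 / 27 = -25.19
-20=-20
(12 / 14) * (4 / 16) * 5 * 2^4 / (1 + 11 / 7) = 20 / 3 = 6.67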